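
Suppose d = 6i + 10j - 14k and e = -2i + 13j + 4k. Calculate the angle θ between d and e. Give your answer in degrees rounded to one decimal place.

75.7

d · e = 6·(-2) + 10·13 + (-14)·4 = -12 + 130 - 56 = 62
|d|² = 36 + 100 + 196 = 332,  |d| = √332 ≈ 18.220867
|e|² = 4 + 169 + 16 = 189,  |e| = √189 ≈ 13.747727
cos θ = 62 / (18.220867 · 13.747727) ≈ 0.24751
θ = arccos(0.24751) ≈ 75.7°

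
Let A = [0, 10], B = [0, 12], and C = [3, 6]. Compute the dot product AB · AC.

-8

AB = B − A = (0, 2)
AC = C − A = (3, -4)
AB · AC = 0·3 + 2·(-4) = 0 - 8 = -8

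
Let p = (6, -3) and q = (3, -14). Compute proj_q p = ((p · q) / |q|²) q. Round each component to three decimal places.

(0.878, -4.098)

p · q = 6·3 + (-3)·(-14) = 18 + 42 = 60
|q|² = 9 + 196 = 205
proj_q p = (60/205) · (3, -14) ≈ (0.878, -4.098)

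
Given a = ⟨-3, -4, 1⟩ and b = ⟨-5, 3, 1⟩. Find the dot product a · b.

4

a · b = (-3)·(-5) + (-4)·3 + 1·1 = 15 - 12 + 1 = 4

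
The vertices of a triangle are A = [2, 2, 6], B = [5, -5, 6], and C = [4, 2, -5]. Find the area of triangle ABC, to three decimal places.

42.468

AB = (3, -7, 0),  AC = (2, 0, -11)
i: (-7)·(-11) - 0·0 = 77 - 0 = 77
j: 0·2 - 3·(-11) = 0 - (-33) = 33
k: 3·0 - (-7)·2 = 0 - (-14) = 14
AB × AC = (77, 33, 14)
|AB × AC| = √7214 ≈ 84.9353
area = ½ · 84.9353 ≈ 42.468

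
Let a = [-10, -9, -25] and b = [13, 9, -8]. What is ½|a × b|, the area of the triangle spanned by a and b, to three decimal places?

251.477

i: (-9)·(-8) - (-25)·9 = 72 - (-225) = 297
j: (-25)·13 - (-10)·(-8) = -325 - 80 = -405
k: (-10)·9 - (-9)·13 = -90 - (-117) = 27
a × b = (297, -405, 27)
|a × b| = √(297² + (-405)² + 27²) = √252963 ≈ 502.9543
area = ½ · 502.9543 ≈ 251.477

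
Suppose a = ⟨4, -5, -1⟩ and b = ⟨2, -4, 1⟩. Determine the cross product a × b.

(-9, -6, -6)

i: (-5)·1 - (-1)·(-4) = -5 - 4 = -9
j: (-1)·2 - 4·1 = -2 - 4 = -6
k: 4·(-4) - (-5)·2 = -16 - (-10) = -6
a × b = (-9, -6, -6)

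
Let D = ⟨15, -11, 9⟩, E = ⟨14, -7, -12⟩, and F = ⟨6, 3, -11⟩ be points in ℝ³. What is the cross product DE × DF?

(214, 169, 22)

DE = (-1, 4, -21)
DF = (-9, 14, -20)
i: 4·(-20) - (-21)·14 = -80 - (-294) = 214
j: (-21)·(-9) - (-1)·(-20) = 189 - 20 = 169
k: (-1)·14 - 4·(-9) = -14 - (-36) = 22
DE × DF = (214, 169, 22)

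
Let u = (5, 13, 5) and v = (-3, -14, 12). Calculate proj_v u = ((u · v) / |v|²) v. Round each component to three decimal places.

u · v = 5·(-3) + 13·(-14) + 5·12 = -15 - 182 + 60 = -137
|v|² = 9 + 196 + 144 = 349
proj_v u = (-137/349) · (-3, -14, 12) ≈ (1.178, 5.496, -4.711)

(1.178, 5.496, -4.711)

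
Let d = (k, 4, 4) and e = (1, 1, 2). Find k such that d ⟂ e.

d · e = k·1 + 4·1 + 4·2 = 12 + 1k
Set equal to 0: 1k = -12, so k = -12.

-12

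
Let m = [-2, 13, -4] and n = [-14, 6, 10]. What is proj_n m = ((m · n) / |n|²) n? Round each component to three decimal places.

m · n = (-2)·(-14) + 13·6 + (-4)·10 = 28 + 78 - 40 = 66
|n|² = 196 + 36 + 100 = 332
proj_n m = (66/332) · (-14, 6, 10) ≈ (-2.783, 1.193, 1.988)

(-2.783, 1.193, 1.988)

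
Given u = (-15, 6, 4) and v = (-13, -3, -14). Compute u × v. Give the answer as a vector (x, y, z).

i: 6·(-14) - 4·(-3) = -84 - (-12) = -72
j: 4·(-13) - (-15)·(-14) = -52 - 210 = -262
k: (-15)·(-3) - 6·(-13) = 45 - (-78) = 123
u × v = (-72, -262, 123)

(-72, -262, 123)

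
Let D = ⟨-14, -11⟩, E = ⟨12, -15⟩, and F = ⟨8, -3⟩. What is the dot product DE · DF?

DE = E − D = (26, -4)
DF = F − D = (22, 8)
DE · DF = 26·22 + (-4)·8 = 572 - 32 = 540

540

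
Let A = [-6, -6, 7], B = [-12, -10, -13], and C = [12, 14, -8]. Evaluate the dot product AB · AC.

AB = B − A = (-6, -4, -20)
AC = C − A = (18, 20, -15)
AB · AC = (-6)·18 + (-4)·20 + (-20)·(-15) = -108 - 80 + 300 = 112

112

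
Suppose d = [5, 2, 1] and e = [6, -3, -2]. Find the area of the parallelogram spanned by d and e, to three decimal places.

31.401

i: 2·(-2) - 1·(-3) = -4 - (-3) = -1
j: 1·6 - 5·(-2) = 6 - (-10) = 16
k: 5·(-3) - 2·6 = -15 - 12 = -27
d × e = (-1, 16, -27)
|d × e| = √((-1)² + 16² + (-27)²) = √986 ≈ 31.4006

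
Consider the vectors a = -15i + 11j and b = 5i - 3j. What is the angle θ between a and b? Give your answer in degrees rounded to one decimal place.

174.7

a · b = (-15)·5 + 11·(-3) = -75 - 33 = -108
|a|² = 225 + 121 = 346,  |a| = √346 ≈ 18.601075
|b|² = 25 + 9 = 34,  |b| = √34 ≈ 5.830952
cos θ = -108 / (18.601075 · 5.830952) ≈ -0.99574
θ = arccos(-0.99574) ≈ 174.7°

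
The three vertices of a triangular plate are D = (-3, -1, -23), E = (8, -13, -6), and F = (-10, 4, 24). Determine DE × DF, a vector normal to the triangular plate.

DE = (11, -12, 17)
DF = (-7, 5, 47)
i: (-12)·47 - 17·5 = -564 - 85 = -649
j: 17·(-7) - 11·47 = -119 - 517 = -636
k: 11·5 - (-12)·(-7) = 55 - 84 = -29
DE × DF = (-649, -636, -29)

(-649, -636, -29)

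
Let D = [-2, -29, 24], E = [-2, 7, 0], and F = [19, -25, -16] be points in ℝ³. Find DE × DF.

(-1344, -504, -756)

DE = (0, 36, -24)
DF = (21, 4, -40)
i: 36·(-40) - (-24)·4 = -1440 - (-96) = -1344
j: (-24)·21 - 0·(-40) = -504 - 0 = -504
k: 0·4 - 36·21 = 0 - 756 = -756
DE × DF = (-1344, -504, -756)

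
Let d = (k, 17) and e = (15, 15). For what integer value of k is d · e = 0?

-17

d · e = k·15 + 17·15 = 255 + 15k
Set equal to 0: 15k = -255, so k = -17.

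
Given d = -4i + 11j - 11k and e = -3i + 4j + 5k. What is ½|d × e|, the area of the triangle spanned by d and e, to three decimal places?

56.787

i: 11·5 - (-11)·4 = 55 - (-44) = 99
j: (-11)·(-3) - (-4)·5 = 33 - (-20) = 53
k: (-4)·4 - 11·(-3) = -16 - (-33) = 17
d × e = (99, 53, 17)
|d × e| = √(99² + 53² + 17²) = √12899 ≈ 113.5738
area = ½ · 113.5738 ≈ 56.787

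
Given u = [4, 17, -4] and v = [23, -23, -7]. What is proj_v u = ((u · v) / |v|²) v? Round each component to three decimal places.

u · v = 4·23 + 17·(-23) + (-4)·(-7) = 92 - 391 + 28 = -271
|v|² = 529 + 529 + 49 = 1107
proj_v u = (-271/1107) · (23, -23, -7) ≈ (-5.631, 5.631, 1.714)

(-5.631, 5.631, 1.714)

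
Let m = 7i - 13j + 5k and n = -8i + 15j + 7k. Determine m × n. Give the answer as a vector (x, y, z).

i: (-13)·7 - 5·15 = -91 - 75 = -166
j: 5·(-8) - 7·7 = -40 - 49 = -89
k: 7·15 - (-13)·(-8) = 105 - 104 = 1
m × n = (-166, -89, 1)

(-166, -89, 1)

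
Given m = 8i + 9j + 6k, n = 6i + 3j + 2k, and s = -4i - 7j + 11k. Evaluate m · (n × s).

n × s:
i: 3·11 - 2·(-7) = 33 - (-14) = 47
j: 2·(-4) - 6·11 = -8 - 66 = -74
k: 6·(-7) - 3·(-4) = -42 - (-12) = -30
n × s = (47, -74, -30)
m · (n × s) = 8·47 + 9·(-74) + 6·(-30) = 376 - 666 - 180 = -470

-470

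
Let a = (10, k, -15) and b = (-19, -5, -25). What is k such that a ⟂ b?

a · b = 10·(-19) + k·(-5) + (-15)·(-25) = 185 - 5k
Set equal to 0: -5k = -185, so k = 37.

37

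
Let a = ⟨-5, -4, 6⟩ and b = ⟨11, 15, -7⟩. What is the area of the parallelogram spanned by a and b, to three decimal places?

75.934

i: (-4)·(-7) - 6·15 = 28 - 90 = -62
j: 6·11 - (-5)·(-7) = 66 - 35 = 31
k: (-5)·15 - (-4)·11 = -75 - (-44) = -31
a × b = (-62, 31, -31)
|a × b| = √((-62)² + 31² + (-31)²) = √5766 ≈ 75.9342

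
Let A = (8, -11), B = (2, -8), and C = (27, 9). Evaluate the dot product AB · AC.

AB = B − A = (-6, 3)
AC = C − A = (19, 20)
AB · AC = (-6)·19 + 3·20 = -114 + 60 = -54

-54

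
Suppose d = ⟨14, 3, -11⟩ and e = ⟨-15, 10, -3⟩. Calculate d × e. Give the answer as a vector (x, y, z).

i: 3·(-3) - (-11)·10 = -9 - (-110) = 101
j: (-11)·(-15) - 14·(-3) = 165 - (-42) = 207
k: 14·10 - 3·(-15) = 140 - (-45) = 185
d × e = (101, 207, 185)

(101, 207, 185)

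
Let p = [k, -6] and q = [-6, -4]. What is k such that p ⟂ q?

p · q = k·(-6) + (-6)·(-4) = 24 - 6k
Set equal to 0: -6k = -24, so k = 4.

4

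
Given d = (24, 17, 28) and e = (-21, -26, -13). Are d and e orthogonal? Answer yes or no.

no

d · e = 24·(-21) + 17·(-26) + 28·(-13) = -504 - 442 - 364 = -1310
Nonzero, so the vectors are not orthogonal.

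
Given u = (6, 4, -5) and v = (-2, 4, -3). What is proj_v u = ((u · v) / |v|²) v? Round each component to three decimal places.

u · v = 6·(-2) + 4·4 + (-5)·(-3) = -12 + 16 + 15 = 19
|v|² = 4 + 16 + 9 = 29
proj_v u = (19/29) · (-2, 4, -3) ≈ (-1.310, 2.621, -1.966)

(-1.310, 2.621, -1.966)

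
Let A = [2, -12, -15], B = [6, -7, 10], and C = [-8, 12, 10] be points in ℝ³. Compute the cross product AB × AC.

(-475, -350, 146)

AB = (4, 5, 25)
AC = (-10, 24, 25)
i: 5·25 - 25·24 = 125 - 600 = -475
j: 25·(-10) - 4·25 = -250 - 100 = -350
k: 4·24 - 5·(-10) = 96 - (-50) = 146
AB × AC = (-475, -350, 146)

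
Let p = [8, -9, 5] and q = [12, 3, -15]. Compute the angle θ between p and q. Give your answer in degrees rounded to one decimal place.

91.4

p · q = 8·12 + (-9)·3 + 5·(-15) = 96 - 27 - 75 = -6
|p|² = 64 + 81 + 25 = 170,  |p| = √170 ≈ 13.038405
|q|² = 144 + 9 + 225 = 378,  |q| = √378 ≈ 19.442222
cos θ = -6 / (13.038405 · 19.442222) ≈ -0.02367
θ = arccos(-0.02367) ≈ 91.4°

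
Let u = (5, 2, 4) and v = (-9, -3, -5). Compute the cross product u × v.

(2, -11, 3)

i: 2·(-5) - 4·(-3) = -10 - (-12) = 2
j: 4·(-9) - 5·(-5) = -36 - (-25) = -11
k: 5·(-3) - 2·(-9) = -15 - (-18) = 3
u × v = (2, -11, 3)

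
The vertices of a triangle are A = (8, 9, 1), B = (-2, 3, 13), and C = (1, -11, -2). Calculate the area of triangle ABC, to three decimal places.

161.651

AB = (-10, -6, 12),  AC = (-7, -20, -3)
i: (-6)·(-3) - 12·(-20) = 18 - (-240) = 258
j: 12·(-7) - (-10)·(-3) = -84 - 30 = -114
k: (-10)·(-20) - (-6)·(-7) = 200 - 42 = 158
AB × AC = (258, -114, 158)
|AB × AC| = √104524 ≈ 323.3017
area = ½ · 323.3017 ≈ 161.651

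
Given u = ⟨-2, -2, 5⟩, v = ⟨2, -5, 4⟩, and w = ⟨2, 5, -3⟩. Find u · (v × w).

82

v × w:
i: (-5)·(-3) - 4·5 = 15 - 20 = -5
j: 4·2 - 2·(-3) = 8 - (-6) = 14
k: 2·5 - (-5)·2 = 10 - (-10) = 20
v × w = (-5, 14, 20)
u · (v × w) = (-2)·(-5) + (-2)·14 + 5·20 = 10 - 28 + 100 = 82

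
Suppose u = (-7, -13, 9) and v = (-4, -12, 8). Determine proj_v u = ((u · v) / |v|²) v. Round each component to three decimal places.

(-4.571, -13.714, 9.143)

u · v = (-7)·(-4) + (-13)·(-12) + 9·8 = 28 + 156 + 72 = 256
|v|² = 16 + 144 + 64 = 224
proj_v u = (256/224) · (-4, -12, 8) ≈ (-4.571, -13.714, 9.143)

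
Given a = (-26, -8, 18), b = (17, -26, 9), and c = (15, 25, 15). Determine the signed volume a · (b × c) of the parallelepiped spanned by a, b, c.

31620

b × c:
i: (-26)·15 - 9·25 = -390 - 225 = -615
j: 9·15 - 17·15 = 135 - 255 = -120
k: 17·25 - (-26)·15 = 425 - (-390) = 815
b × c = (-615, -120, 815)
a · (b × c) = (-26)·(-615) + (-8)·(-120) + 18·815 = 15990 + 960 + 14670 = 31620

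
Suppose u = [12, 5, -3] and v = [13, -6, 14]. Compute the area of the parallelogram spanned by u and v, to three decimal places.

253.618

i: 5·14 - (-3)·(-6) = 70 - 18 = 52
j: (-3)·13 - 12·14 = -39 - 168 = -207
k: 12·(-6) - 5·13 = -72 - 65 = -137
u × v = (52, -207, -137)
|u × v| = √(52² + (-207)² + (-137)²) = √64322 ≈ 253.6178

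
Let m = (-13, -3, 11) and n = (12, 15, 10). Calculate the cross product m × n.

(-195, 262, -159)

i: (-3)·10 - 11·15 = -30 - 165 = -195
j: 11·12 - (-13)·10 = 132 - (-130) = 262
k: (-13)·15 - (-3)·12 = -195 - (-36) = -159
m × n = (-195, 262, -159)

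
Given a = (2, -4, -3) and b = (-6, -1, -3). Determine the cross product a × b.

(9, 24, -26)

i: (-4)·(-3) - (-3)·(-1) = 12 - 3 = 9
j: (-3)·(-6) - 2·(-3) = 18 - (-6) = 24
k: 2·(-1) - (-4)·(-6) = -2 - 24 = -26
a × b = (9, 24, -26)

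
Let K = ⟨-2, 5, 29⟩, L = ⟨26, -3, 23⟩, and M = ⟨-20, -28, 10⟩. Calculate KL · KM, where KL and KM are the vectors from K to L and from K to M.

KL = L − K = (28, -8, -6)
KM = M − K = (-18, -33, -19)
KL · KM = 28·(-18) + (-8)·(-33) + (-6)·(-19) = -504 + 264 + 114 = -126

-126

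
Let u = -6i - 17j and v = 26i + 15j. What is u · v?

-411

u · v = (-6)·26 + (-17)·15 = -156 - 255 = -411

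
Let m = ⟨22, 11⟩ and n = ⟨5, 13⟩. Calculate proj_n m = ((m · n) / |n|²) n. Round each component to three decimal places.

(6.521, 16.954)

m · n = 22·5 + 11·13 = 110 + 143 = 253
|n|² = 25 + 169 = 194
proj_n m = (253/194) · (5, 13) ≈ (6.521, 16.954)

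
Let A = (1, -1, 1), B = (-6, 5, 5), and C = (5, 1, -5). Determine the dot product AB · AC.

-40

AB = B − A = (-7, 6, 4)
AC = C − A = (4, 2, -6)
AB · AC = (-7)·4 + 6·2 + 4·(-6) = -28 + 12 - 24 = -40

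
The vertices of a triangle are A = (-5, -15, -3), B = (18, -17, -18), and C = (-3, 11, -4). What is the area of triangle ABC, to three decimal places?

AB = (23, -2, -15),  AC = (2, 26, -1)
i: (-2)·(-1) - (-15)·26 = 2 - (-390) = 392
j: (-15)·2 - 23·(-1) = -30 - (-23) = -7
k: 23·26 - (-2)·2 = 598 - (-4) = 602
AB × AC = (392, -7, 602)
|AB × AC| = √516117 ≈ 718.4128
area = ½ · 718.4128 ≈ 359.206

359.206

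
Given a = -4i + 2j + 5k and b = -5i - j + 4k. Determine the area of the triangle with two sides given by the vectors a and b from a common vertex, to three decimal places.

10.559

i: 2·4 - 5·(-1) = 8 - (-5) = 13
j: 5·(-5) - (-4)·4 = -25 - (-16) = -9
k: (-4)·(-1) - 2·(-5) = 4 - (-10) = 14
a × b = (13, -9, 14)
|a × b| = √(13² + (-9)² + 14²) = √446 ≈ 21.1187
area = ½ · 21.1187 ≈ 10.559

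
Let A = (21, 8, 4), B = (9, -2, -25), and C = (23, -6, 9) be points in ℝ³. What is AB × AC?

AB = (-12, -10, -29)
AC = (2, -14, 5)
i: (-10)·5 - (-29)·(-14) = -50 - 406 = -456
j: (-29)·2 - (-12)·5 = -58 - (-60) = 2
k: (-12)·(-14) - (-10)·2 = 168 - (-20) = 188
AB × AC = (-456, 2, 188)

(-456, 2, 188)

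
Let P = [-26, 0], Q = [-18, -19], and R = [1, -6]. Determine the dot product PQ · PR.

330

PQ = Q − P = (8, -19)
PR = R − P = (27, -6)
PQ · PR = 8·27 + (-19)·(-6) = 216 + 114 = 330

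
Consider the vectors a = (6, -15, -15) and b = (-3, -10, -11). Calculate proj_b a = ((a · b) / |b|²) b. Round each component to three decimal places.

a · b = 6·(-3) + (-15)·(-10) + (-15)·(-11) = -18 + 150 + 165 = 297
|b|² = 9 + 100 + 121 = 230
proj_b a = (297/230) · (-3, -10, -11) ≈ (-3.874, -12.913, -14.204)

(-3.874, -12.913, -14.204)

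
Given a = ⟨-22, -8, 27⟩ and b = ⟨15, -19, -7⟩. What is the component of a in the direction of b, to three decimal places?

a · b = (-22)·15 + (-8)·(-19) + 27·(-7) = -330 + 152 - 189 = -367
|b| = √(225 + 361 + 49) = √635 ≈ 25.1992
comp_b a = -367 / √635 ≈ -14.564

-14.564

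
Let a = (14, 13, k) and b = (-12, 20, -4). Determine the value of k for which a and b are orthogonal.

23

a · b = 14·(-12) + 13·20 + k·(-4) = 92 - 4k
Set equal to 0: -4k = -92, so k = 23.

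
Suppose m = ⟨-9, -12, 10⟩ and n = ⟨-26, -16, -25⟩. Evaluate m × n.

(460, -485, -168)

i: (-12)·(-25) - 10·(-16) = 300 - (-160) = 460
j: 10·(-26) - (-9)·(-25) = -260 - 225 = -485
k: (-9)·(-16) - (-12)·(-26) = 144 - 312 = -168
m × n = (460, -485, -168)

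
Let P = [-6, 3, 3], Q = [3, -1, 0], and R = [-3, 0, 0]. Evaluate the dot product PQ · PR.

48

PQ = Q − P = (9, -4, -3)
PR = R − P = (3, -3, -3)
PQ · PR = 9·3 + (-4)·(-3) + (-3)·(-3) = 27 + 12 + 9 = 48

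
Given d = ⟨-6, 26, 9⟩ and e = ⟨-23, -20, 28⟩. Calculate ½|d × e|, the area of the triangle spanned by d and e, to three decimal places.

579.118

i: 26·28 - 9·(-20) = 728 - (-180) = 908
j: 9·(-23) - (-6)·28 = -207 - (-168) = -39
k: (-6)·(-20) - 26·(-23) = 120 - (-598) = 718
d × e = (908, -39, 718)
|d × e| = √(908² + (-39)² + 718²) = √1341509 ≈ 1158.2353
area = ½ · 1158.2353 ≈ 579.118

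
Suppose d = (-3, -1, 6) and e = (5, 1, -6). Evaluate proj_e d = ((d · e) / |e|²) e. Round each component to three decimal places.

(-4.194, -0.839, 5.032)

d · e = (-3)·5 + (-1)·1 + 6·(-6) = -15 - 1 - 36 = -52
|e|² = 25 + 1 + 36 = 62
proj_e d = (-52/62) · (5, 1, -6) ≈ (-4.194, -0.839, 5.032)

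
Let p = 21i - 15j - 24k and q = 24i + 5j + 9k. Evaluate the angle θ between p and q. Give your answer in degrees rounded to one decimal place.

p · q = 21·24 + (-15)·5 + (-24)·9 = 504 - 75 - 216 = 213
|p|² = 441 + 225 + 576 = 1242,  |p| = √1242 ≈ 35.242020
|q|² = 576 + 25 + 81 = 682,  |q| = √682 ≈ 26.115130
cos θ = 213 / (35.242020 · 26.115130) ≈ 0.23143
θ = arccos(0.23143) ≈ 76.6°

76.6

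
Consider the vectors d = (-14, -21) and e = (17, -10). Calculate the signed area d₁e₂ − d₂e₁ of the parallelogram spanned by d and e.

497

(-14)·(-10) - (-21)·17 = 140 - (-357) = 497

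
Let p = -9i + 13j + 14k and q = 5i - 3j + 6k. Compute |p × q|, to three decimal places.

i: 13·6 - 14·(-3) = 78 - (-42) = 120
j: 14·5 - (-9)·6 = 70 - (-54) = 124
k: (-9)·(-3) - 13·5 = 27 - 65 = -38
p × q = (120, 124, -38)
|p × q| = √(120² + 124² + (-38)²) = √31220 ≈ 176.6918

176.692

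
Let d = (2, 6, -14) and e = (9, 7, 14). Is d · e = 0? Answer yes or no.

d · e = 2·9 + 6·7 + (-14)·14 = 18 + 42 - 196 = -136
Nonzero, so the vectors are not orthogonal.

no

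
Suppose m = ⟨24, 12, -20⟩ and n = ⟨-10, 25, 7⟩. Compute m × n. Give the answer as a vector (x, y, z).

(584, 32, 720)

i: 12·7 - (-20)·25 = 84 - (-500) = 584
j: (-20)·(-10) - 24·7 = 200 - 168 = 32
k: 24·25 - 12·(-10) = 600 - (-120) = 720
m × n = (584, 32, 720)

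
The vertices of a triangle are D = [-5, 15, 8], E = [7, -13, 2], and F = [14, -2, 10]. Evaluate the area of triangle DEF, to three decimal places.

DE = (12, -28, -6),  DF = (19, -17, 2)
i: (-28)·2 - (-6)·(-17) = -56 - 102 = -158
j: (-6)·19 - 12·2 = -114 - 24 = -138
k: 12·(-17) - (-28)·19 = -204 - (-532) = 328
DE × DF = (-158, -138, 328)
|DE × DF| = √151592 ≈ 389.3482
area = ½ · 389.3482 ≈ 194.674

194.674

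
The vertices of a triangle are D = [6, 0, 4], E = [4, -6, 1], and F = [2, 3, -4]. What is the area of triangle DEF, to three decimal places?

DE = (-2, -6, -3),  DF = (-4, 3, -8)
i: (-6)·(-8) - (-3)·3 = 48 - (-9) = 57
j: (-3)·(-4) - (-2)·(-8) = 12 - 16 = -4
k: (-2)·3 - (-6)·(-4) = -6 - 24 = -30
DE × DF = (57, -4, -30)
|DE × DF| = √4165 ≈ 64.5368
area = ½ · 64.5368 ≈ 32.268

32.268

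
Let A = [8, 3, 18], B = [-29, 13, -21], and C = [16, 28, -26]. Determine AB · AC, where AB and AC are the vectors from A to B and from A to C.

1670

AB = B − A = (-37, 10, -39)
AC = C − A = (8, 25, -44)
AB · AC = (-37)·8 + 10·25 + (-39)·(-44) = -296 + 250 + 1716 = 1670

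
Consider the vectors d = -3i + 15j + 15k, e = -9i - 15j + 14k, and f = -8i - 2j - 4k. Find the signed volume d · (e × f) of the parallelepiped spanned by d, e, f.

-4014

e × f:
i: (-15)·(-4) - 14·(-2) = 60 - (-28) = 88
j: 14·(-8) - (-9)·(-4) = -112 - 36 = -148
k: (-9)·(-2) - (-15)·(-8) = 18 - 120 = -102
e × f = (88, -148, -102)
d · (e × f) = (-3)·88 + 15·(-148) + 15·(-102) = -264 - 2220 - 1530 = -4014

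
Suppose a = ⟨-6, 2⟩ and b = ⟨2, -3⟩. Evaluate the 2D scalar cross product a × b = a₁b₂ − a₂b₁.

14

(-6)·(-3) - 2·2 = 18 - 4 = 14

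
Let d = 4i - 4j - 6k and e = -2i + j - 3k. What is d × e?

i: (-4)·(-3) - (-6)·1 = 12 - (-6) = 18
j: (-6)·(-2) - 4·(-3) = 12 - (-12) = 24
k: 4·1 - (-4)·(-2) = 4 - 8 = -4
d × e = (18, 24, -4)

(18, 24, -4)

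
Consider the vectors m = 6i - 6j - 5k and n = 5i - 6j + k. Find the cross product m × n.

i: (-6)·1 - (-5)·(-6) = -6 - 30 = -36
j: (-5)·5 - 6·1 = -25 - 6 = -31
k: 6·(-6) - (-6)·5 = -36 - (-30) = -6
m × n = (-36, -31, -6)

(-36, -31, -6)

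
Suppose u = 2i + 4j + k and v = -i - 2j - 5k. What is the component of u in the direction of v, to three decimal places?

u · v = 2·(-1) + 4·(-2) + 1·(-5) = -2 - 8 - 5 = -15
|v| = √(1 + 4 + 25) = √30 ≈ 5.4772
comp_v u = -15 / √30 ≈ -2.739

-2.739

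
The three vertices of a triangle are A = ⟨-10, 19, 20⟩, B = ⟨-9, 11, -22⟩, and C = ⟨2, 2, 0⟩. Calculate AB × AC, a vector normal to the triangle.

AB = (1, -8, -42)
AC = (12, -17, -20)
i: (-8)·(-20) - (-42)·(-17) = 160 - 714 = -554
j: (-42)·12 - 1·(-20) = -504 - (-20) = -484
k: 1·(-17) - (-8)·12 = -17 - (-96) = 79
AB × AC = (-554, -484, 79)

(-554, -484, 79)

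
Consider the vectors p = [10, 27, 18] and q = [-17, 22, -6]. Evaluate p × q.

i: 27·(-6) - 18·22 = -162 - 396 = -558
j: 18·(-17) - 10·(-6) = -306 - (-60) = -246
k: 10·22 - 27·(-17) = 220 - (-459) = 679
p × q = (-558, -246, 679)

(-558, -246, 679)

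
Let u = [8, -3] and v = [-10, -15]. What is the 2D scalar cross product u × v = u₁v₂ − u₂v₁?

8·(-15) - (-3)·(-10) = -120 - 30 = -150

-150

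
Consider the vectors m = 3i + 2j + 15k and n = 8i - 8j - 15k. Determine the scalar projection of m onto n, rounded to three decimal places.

m · n = 3·8 + 2·(-8) + 15·(-15) = 24 - 16 - 225 = -217
|n| = √(64 + 64 + 225) = √353 ≈ 18.7883
comp_n m = -217 / √353 ≈ -11.550

-11.550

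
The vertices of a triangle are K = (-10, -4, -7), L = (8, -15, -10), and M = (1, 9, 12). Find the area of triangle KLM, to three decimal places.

KL = (18, -11, -3),  KM = (11, 13, 19)
i: (-11)·19 - (-3)·13 = -209 - (-39) = -170
j: (-3)·11 - 18·19 = -33 - 342 = -375
k: 18·13 - (-11)·11 = 234 - (-121) = 355
KL × KM = (-170, -375, 355)
|KL × KM| = √295550 ≈ 543.6451
area = ½ · 543.6451 ≈ 271.823

271.823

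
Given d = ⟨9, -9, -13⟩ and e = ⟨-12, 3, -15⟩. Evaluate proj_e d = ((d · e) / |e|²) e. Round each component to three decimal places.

d · e = 9·(-12) + (-9)·3 + (-13)·(-15) = -108 - 27 + 195 = 60
|e|² = 144 + 9 + 225 = 378
proj_e d = (60/378) · (-12, 3, -15) ≈ (-1.905, 0.476, -2.381)

(-1.905, 0.476, -2.381)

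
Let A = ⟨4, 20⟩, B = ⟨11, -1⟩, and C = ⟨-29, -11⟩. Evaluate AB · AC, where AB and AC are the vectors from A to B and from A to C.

420

AB = B − A = (7, -21)
AC = C − A = (-33, -31)
AB · AC = 7·(-33) + (-21)·(-31) = -231 + 651 = 420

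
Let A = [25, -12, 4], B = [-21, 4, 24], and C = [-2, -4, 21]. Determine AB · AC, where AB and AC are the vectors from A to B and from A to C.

AB = B − A = (-46, 16, 20)
AC = C − A = (-27, 8, 17)
AB · AC = (-46)·(-27) + 16·8 + 20·17 = 1242 + 128 + 340 = 1710

1710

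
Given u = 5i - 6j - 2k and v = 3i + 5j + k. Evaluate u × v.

i: (-6)·1 - (-2)·5 = -6 - (-10) = 4
j: (-2)·3 - 5·1 = -6 - 5 = -11
k: 5·5 - (-6)·3 = 25 - (-18) = 43
u × v = (4, -11, 43)

(4, -11, 43)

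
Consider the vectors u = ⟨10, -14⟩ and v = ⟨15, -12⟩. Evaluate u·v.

u · v = 10·15 + (-14)·(-12) = 150 + 168 = 318

318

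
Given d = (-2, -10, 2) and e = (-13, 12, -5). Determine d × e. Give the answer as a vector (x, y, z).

(26, -36, -154)

i: (-10)·(-5) - 2·12 = 50 - 24 = 26
j: 2·(-13) - (-2)·(-5) = -26 - 10 = -36
k: (-2)·12 - (-10)·(-13) = -24 - 130 = -154
d × e = (26, -36, -154)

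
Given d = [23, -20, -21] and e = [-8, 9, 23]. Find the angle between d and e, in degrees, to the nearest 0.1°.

d · e = 23·(-8) + (-20)·9 + (-21)·23 = -184 - 180 - 483 = -847
|d|² = 529 + 400 + 441 = 1370,  |d| = √1370 ≈ 37.013511
|e|² = 64 + 81 + 529 = 674,  |e| = √674 ≈ 25.961510
cos θ = -847 / (37.013511 · 25.961510) ≈ -0.88144
θ = arccos(-0.88144) ≈ 151.8°

151.8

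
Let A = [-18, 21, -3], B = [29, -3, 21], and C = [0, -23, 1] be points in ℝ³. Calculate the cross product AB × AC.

(960, 244, -1636)

AB = (47, -24, 24)
AC = (18, -44, 4)
i: (-24)·4 - 24·(-44) = -96 - (-1056) = 960
j: 24·18 - 47·4 = 432 - 188 = 244
k: 47·(-44) - (-24)·18 = -2068 - (-432) = -1636
AB × AC = (960, 244, -1636)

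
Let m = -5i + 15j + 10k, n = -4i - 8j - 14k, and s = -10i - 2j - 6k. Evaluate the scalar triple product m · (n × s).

920

n × s:
i: (-8)·(-6) - (-14)·(-2) = 48 - 28 = 20
j: (-14)·(-10) - (-4)·(-6) = 140 - 24 = 116
k: (-4)·(-2) - (-8)·(-10) = 8 - 80 = -72
n × s = (20, 116, -72)
m · (n × s) = (-5)·20 + 15·116 + 10·(-72) = -100 + 1740 - 720 = 920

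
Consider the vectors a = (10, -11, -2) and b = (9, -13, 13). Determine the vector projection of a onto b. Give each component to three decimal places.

a · b = 10·9 + (-11)·(-13) + (-2)·13 = 90 + 143 - 26 = 207
|b|² = 81 + 169 + 169 = 419
proj_b a = (207/419) · (9, -13, 13) ≈ (4.446, -6.422, 6.422)

(4.446, -6.422, 6.422)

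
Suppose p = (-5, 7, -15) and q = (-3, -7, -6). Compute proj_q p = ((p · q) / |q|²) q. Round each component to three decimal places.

p · q = (-5)·(-3) + 7·(-7) + (-15)·(-6) = 15 - 49 + 90 = 56
|q|² = 9 + 49 + 36 = 94
proj_q p = (56/94) · (-3, -7, -6) ≈ (-1.787, -4.170, -3.574)

(-1.787, -4.170, -3.574)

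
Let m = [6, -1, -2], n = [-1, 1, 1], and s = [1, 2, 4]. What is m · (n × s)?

13

n × s:
i: 1·4 - 1·2 = 4 - 2 = 2
j: 1·1 - (-1)·4 = 1 - (-4) = 5
k: (-1)·2 - 1·1 = -2 - 1 = -3
n × s = (2, 5, -3)
m · (n × s) = 6·2 + (-1)·5 + (-2)·(-3) = 12 - 5 + 6 = 13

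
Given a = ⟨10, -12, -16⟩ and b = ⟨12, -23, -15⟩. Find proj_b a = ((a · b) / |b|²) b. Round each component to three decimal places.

a · b = 10·12 + (-12)·(-23) + (-16)·(-15) = 120 + 276 + 240 = 636
|b|² = 144 + 529 + 225 = 898
proj_b a = (636/898) · (12, -23, -15) ≈ (8.499, -16.290, -10.624)

(8.499, -16.290, -10.624)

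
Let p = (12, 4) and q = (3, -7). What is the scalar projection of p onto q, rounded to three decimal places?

1.050

p · q = 12·3 + 4·(-7) = 36 - 28 = 8
|q| = √(9 + 49) = √58 ≈ 7.6158
comp_q p = 8 / √58 ≈ 1.050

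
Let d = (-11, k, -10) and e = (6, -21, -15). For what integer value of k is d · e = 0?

4

d · e = (-11)·6 + k·(-21) + (-10)·(-15) = 84 - 21k
Set equal to 0: -21k = -84, so k = 4.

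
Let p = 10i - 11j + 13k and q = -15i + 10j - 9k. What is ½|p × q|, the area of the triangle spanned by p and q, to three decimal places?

63.661

i: (-11)·(-9) - 13·10 = 99 - 130 = -31
j: 13·(-15) - 10·(-9) = -195 - (-90) = -105
k: 10·10 - (-11)·(-15) = 100 - 165 = -65
p × q = (-31, -105, -65)
|p × q| = √((-31)² + (-105)² + (-65)²) = √16211 ≈ 127.3224
area = ½ · 127.3224 ≈ 63.661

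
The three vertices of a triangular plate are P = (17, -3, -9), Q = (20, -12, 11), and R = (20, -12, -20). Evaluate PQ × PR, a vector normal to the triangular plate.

PQ = (3, -9, 20)
PR = (3, -9, -11)
i: (-9)·(-11) - 20·(-9) = 99 - (-180) = 279
j: 20·3 - 3·(-11) = 60 - (-33) = 93
k: 3·(-9) - (-9)·3 = -27 - (-27) = 0
PQ × PR = (279, 93, 0)

(279, 93, 0)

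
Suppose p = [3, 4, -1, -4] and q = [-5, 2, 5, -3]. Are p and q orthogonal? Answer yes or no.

p · q = 3·(-5) + 4·2 + (-1)·5 + (-4)·(-3) = -15 + 8 - 5 + 12 = 0
Zero, so the vectors are orthogonal.

yes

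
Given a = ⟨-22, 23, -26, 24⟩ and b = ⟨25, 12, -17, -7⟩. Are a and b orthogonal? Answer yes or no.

a · b = (-22)·25 + 23·12 + (-26)·(-17) + 24·(-7) = -550 + 276 + 442 - 168 = 0
Zero, so the vectors are orthogonal.

yes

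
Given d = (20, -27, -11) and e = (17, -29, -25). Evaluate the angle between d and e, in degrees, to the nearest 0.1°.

d · e = 20·17 + (-27)·(-29) + (-11)·(-25) = 340 + 783 + 275 = 1398
|d|² = 400 + 729 + 121 = 1250,  |d| = √1250 ≈ 35.355339
|e|² = 289 + 841 + 625 = 1755,  |e| = √1755 ≈ 41.892720
cos θ = 1398 / (35.355339 · 41.892720) ≈ 0.94387
θ = arccos(0.94387) ≈ 19.3°

19.3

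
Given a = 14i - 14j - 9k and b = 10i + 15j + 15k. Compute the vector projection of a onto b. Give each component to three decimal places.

a · b = 14·10 + (-14)·15 + (-9)·15 = 140 - 210 - 135 = -205
|b|² = 100 + 225 + 225 = 550
proj_b a = (-205/550) · (10, 15, 15) ≈ (-3.727, -5.591, -5.591)

(-3.727, -5.591, -5.591)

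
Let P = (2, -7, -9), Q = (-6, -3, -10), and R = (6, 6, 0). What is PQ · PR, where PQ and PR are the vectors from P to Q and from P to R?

11

PQ = Q − P = (-8, 4, -1)
PR = R − P = (4, 13, 9)
PQ · PR = (-8)·4 + 4·13 + (-1)·9 = -32 + 52 - 9 = 11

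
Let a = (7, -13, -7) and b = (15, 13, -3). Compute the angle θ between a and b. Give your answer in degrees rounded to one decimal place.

a · b = 7·15 + (-13)·13 + (-7)·(-3) = 105 - 169 + 21 = -43
|a|² = 49 + 169 + 49 = 267,  |a| = √267 ≈ 16.340135
|b|² = 225 + 169 + 9 = 403,  |b| = √403 ≈ 20.074860
cos θ = -43 / (16.340135 · 20.074860) ≈ -0.13109
θ = arccos(-0.13109) ≈ 97.5°

97.5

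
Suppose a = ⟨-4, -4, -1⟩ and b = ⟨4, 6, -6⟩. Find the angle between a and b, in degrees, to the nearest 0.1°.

129.1

a · b = (-4)·4 + (-4)·6 + (-1)·(-6) = -16 - 24 + 6 = -34
|a|² = 16 + 16 + 1 = 33,  |a| = √33 ≈ 5.744563
|b|² = 16 + 36 + 36 = 88,  |b| = √88 ≈ 9.380832
cos θ = -34 / (5.744563 · 9.380832) ≈ -0.63093
θ = arccos(-0.63093) ≈ 129.1°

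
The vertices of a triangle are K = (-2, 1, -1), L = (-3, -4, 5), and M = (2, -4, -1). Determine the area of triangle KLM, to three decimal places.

22.918

KL = (-1, -5, 6),  KM = (4, -5, 0)
i: (-5)·0 - 6·(-5) = 0 - (-30) = 30
j: 6·4 - (-1)·0 = 24 - 0 = 24
k: (-1)·(-5) - (-5)·4 = 5 - (-20) = 25
KL × KM = (30, 24, 25)
|KL × KM| = √2101 ≈ 45.8367
area = ½ · 45.8367 ≈ 22.918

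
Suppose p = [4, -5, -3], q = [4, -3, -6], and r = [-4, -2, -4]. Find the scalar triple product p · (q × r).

-140

q × r:
i: (-3)·(-4) - (-6)·(-2) = 12 - 12 = 0
j: (-6)·(-4) - 4·(-4) = 24 - (-16) = 40
k: 4·(-2) - (-3)·(-4) = -8 - 12 = -20
q × r = (0, 40, -20)
p · (q × r) = 4·0 + (-5)·40 + (-3)·(-20) = 0 - 200 + 60 = -140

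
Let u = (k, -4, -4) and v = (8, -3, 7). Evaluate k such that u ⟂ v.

u · v = k·8 + (-4)·(-3) + (-4)·7 = -16 + 8k
Set equal to 0: 8k = 16, so k = 2.

2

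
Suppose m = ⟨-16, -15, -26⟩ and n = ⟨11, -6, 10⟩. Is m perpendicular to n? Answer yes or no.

m · n = (-16)·11 + (-15)·(-6) + (-26)·10 = -176 + 90 - 260 = -346
Nonzero, so the vectors are not orthogonal.

no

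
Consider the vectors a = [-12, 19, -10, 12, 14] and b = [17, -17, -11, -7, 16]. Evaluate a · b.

-277

a · b = (-12)·17 + 19·(-17) + (-10)·(-11) + 12·(-7) + 14·16 = -204 - 323 + 110 - 84 + 224 = -277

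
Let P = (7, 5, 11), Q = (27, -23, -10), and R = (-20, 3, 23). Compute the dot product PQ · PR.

-736

PQ = Q − P = (20, -28, -21)
PR = R − P = (-27, -2, 12)
PQ · PR = 20·(-27) + (-28)·(-2) + (-21)·12 = -540 + 56 - 252 = -736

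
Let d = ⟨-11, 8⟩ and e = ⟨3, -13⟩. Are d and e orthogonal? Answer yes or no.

no

d · e = (-11)·3 + 8·(-13) = -33 - 104 = -137
Nonzero, so the vectors are not orthogonal.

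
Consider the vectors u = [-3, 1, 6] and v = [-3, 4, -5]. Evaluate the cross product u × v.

(-29, -33, -9)

i: 1·(-5) - 6·4 = -5 - 24 = -29
j: 6·(-3) - (-3)·(-5) = -18 - 15 = -33
k: (-3)·4 - 1·(-3) = -12 - (-3) = -9
u × v = (-29, -33, -9)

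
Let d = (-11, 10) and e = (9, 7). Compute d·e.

-29

d · e = (-11)·9 + 10·7 = -99 + 70 = -29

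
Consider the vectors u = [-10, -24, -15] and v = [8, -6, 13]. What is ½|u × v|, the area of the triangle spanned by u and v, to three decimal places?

237.280

i: (-24)·13 - (-15)·(-6) = -312 - 90 = -402
j: (-15)·8 - (-10)·13 = -120 - (-130) = 10
k: (-10)·(-6) - (-24)·8 = 60 - (-192) = 252
u × v = (-402, 10, 252)
|u × v| = √((-402)² + 10² + 252²) = √225208 ≈ 474.5608
area = ½ · 474.5608 ≈ 237.280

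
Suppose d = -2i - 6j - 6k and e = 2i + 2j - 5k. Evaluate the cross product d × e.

i: (-6)·(-5) - (-6)·2 = 30 - (-12) = 42
j: (-6)·2 - (-2)·(-5) = -12 - 10 = -22
k: (-2)·2 - (-6)·2 = -4 - (-12) = 8
d × e = (42, -22, 8)

(42, -22, 8)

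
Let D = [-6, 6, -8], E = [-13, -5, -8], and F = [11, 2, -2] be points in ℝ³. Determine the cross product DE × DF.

DE = (-7, -11, 0)
DF = (17, -4, 6)
i: (-11)·6 - 0·(-4) = -66 - 0 = -66
j: 0·17 - (-7)·6 = 0 - (-42) = 42
k: (-7)·(-4) - (-11)·17 = 28 - (-187) = 215
DE × DF = (-66, 42, 215)

(-66, 42, 215)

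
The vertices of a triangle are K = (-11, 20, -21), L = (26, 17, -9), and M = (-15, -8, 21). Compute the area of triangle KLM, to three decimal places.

KL = (37, -3, 12),  KM = (-4, -28, 42)
i: (-3)·42 - 12·(-28) = -126 - (-336) = 210
j: 12·(-4) - 37·42 = -48 - 1554 = -1602
k: 37·(-28) - (-3)·(-4) = -1036 - 12 = -1048
KL × KM = (210, -1602, -1048)
|KL × KM| = √3708808 ≈ 1925.8266
area = ½ · 1925.8266 ≈ 962.913

962.913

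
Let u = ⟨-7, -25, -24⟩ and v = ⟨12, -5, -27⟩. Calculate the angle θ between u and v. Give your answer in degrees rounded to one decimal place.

u · v = (-7)·12 + (-25)·(-5) + (-24)·(-27) = -84 + 125 + 648 = 689
|u|² = 49 + 625 + 576 = 1250,  |u| = √1250 ≈ 35.355339
|v|² = 144 + 25 + 729 = 898,  |v| = √898 ≈ 29.966648
cos θ = 689 / (35.355339 · 29.966648) ≈ 0.65032
θ = arccos(0.65032) ≈ 49.4°

49.4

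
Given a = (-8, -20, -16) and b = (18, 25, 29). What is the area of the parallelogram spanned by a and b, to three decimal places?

i: (-20)·29 - (-16)·25 = -580 - (-400) = -180
j: (-16)·18 - (-8)·29 = -288 - (-232) = -56
k: (-8)·25 - (-20)·18 = -200 - (-360) = 160
a × b = (-180, -56, 160)
|a × b| = √((-180)² + (-56)² + 160²) = √61136 ≈ 247.2570

247.257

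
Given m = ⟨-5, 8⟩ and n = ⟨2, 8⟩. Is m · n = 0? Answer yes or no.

m · n = (-5)·2 + 8·8 = -10 + 64 = 54
Nonzero, so the vectors are not orthogonal.

no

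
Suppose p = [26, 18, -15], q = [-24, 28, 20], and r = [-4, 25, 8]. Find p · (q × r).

2160

q × r:
i: 28·8 - 20·25 = 224 - 500 = -276
j: 20·(-4) - (-24)·8 = -80 - (-192) = 112
k: (-24)·25 - 28·(-4) = -600 - (-112) = -488
q × r = (-276, 112, -488)
p · (q × r) = 26·(-276) + 18·112 + (-15)·(-488) = -7176 + 2016 + 7320 = 2160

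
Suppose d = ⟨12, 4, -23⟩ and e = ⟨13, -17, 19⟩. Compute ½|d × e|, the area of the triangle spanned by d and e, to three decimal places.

332.600

i: 4·19 - (-23)·(-17) = 76 - 391 = -315
j: (-23)·13 - 12·19 = -299 - 228 = -527
k: 12·(-17) - 4·13 = -204 - 52 = -256
d × e = (-315, -527, -256)
|d × e| = √((-315)² + (-527)² + (-256)²) = √442490 ≈ 665.1992
area = ½ · 665.1992 ≈ 332.600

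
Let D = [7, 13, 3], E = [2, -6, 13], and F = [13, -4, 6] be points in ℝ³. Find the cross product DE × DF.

(113, 75, 199)

DE = (-5, -19, 10)
DF = (6, -17, 3)
i: (-19)·3 - 10·(-17) = -57 - (-170) = 113
j: 10·6 - (-5)·3 = 60 - (-15) = 75
k: (-5)·(-17) - (-19)·6 = 85 - (-114) = 199
DE × DF = (113, 75, 199)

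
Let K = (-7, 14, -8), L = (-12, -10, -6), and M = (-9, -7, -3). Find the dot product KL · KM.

KL = L − K = (-5, -24, 2)
KM = M − K = (-2, -21, 5)
KL · KM = (-5)·(-2) + (-24)·(-21) + 2·5 = 10 + 504 + 10 = 524

524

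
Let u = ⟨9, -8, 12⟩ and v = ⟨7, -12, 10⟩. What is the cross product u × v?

i: (-8)·10 - 12·(-12) = -80 - (-144) = 64
j: 12·7 - 9·10 = 84 - 90 = -6
k: 9·(-12) - (-8)·7 = -108 - (-56) = -52
u × v = (64, -6, -52)

(64, -6, -52)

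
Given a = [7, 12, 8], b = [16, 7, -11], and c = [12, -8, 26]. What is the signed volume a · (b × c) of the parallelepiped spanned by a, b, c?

b × c:
i: 7·26 - (-11)·(-8) = 182 - 88 = 94
j: (-11)·12 - 16·26 = -132 - 416 = -548
k: 16·(-8) - 7·12 = -128 - 84 = -212
b × c = (94, -548, -212)
a · (b × c) = 7·94 + 12·(-548) + 8·(-212) = 658 - 6576 - 1696 = -7614

-7614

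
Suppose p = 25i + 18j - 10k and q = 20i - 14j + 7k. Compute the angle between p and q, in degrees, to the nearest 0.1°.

p · q = 25·20 + 18·(-14) + (-10)·7 = 500 - 252 - 70 = 178
|p|² = 625 + 324 + 100 = 1049,  |p| = √1049 ≈ 32.388269
|q|² = 400 + 196 + 49 = 645,  |q| = √645 ≈ 25.396850
cos θ = 178 / (32.388269 · 25.396850) ≈ 0.21640
θ = arccos(0.21640) ≈ 77.5°

77.5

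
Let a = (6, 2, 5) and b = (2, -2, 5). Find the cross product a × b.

i: 2·5 - 5·(-2) = 10 - (-10) = 20
j: 5·2 - 6·5 = 10 - 30 = -20
k: 6·(-2) - 2·2 = -12 - 4 = -16
a × b = (20, -20, -16)

(20, -20, -16)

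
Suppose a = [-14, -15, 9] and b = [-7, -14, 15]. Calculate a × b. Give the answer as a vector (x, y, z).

i: (-15)·15 - 9·(-14) = -225 - (-126) = -99
j: 9·(-7) - (-14)·15 = -63 - (-210) = 147
k: (-14)·(-14) - (-15)·(-7) = 196 - 105 = 91
a × b = (-99, 147, 91)

(-99, 147, 91)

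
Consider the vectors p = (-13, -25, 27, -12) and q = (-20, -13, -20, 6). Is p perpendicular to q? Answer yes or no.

no

p · q = (-13)·(-20) + (-25)·(-13) + 27·(-20) + (-12)·6 = 260 + 325 - 540 - 72 = -27
Nonzero, so the vectors are not orthogonal.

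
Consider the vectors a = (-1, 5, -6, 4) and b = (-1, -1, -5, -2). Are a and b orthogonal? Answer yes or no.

a · b = (-1)·(-1) + 5·(-1) + (-6)·(-5) + 4·(-2) = 1 - 5 + 30 - 8 = 18
Nonzero, so the vectors are not orthogonal.

no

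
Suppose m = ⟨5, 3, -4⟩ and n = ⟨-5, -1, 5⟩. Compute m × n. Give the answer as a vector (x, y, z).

i: 3·5 - (-4)·(-1) = 15 - 4 = 11
j: (-4)·(-5) - 5·5 = 20 - 25 = -5
k: 5·(-1) - 3·(-5) = -5 - (-15) = 10
m × n = (11, -5, 10)

(11, -5, 10)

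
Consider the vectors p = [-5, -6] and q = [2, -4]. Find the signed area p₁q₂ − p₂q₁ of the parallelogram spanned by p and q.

(-5)·(-4) - (-6)·2 = 20 - (-12) = 32

32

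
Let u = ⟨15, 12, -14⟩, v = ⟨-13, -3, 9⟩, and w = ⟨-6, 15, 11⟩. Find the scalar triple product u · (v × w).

v × w:
i: (-3)·11 - 9·15 = -33 - 135 = -168
j: 9·(-6) - (-13)·11 = -54 - (-143) = 89
k: (-13)·15 - (-3)·(-6) = -195 - 18 = -213
v × w = (-168, 89, -213)
u · (v × w) = 15·(-168) + 12·89 + (-14)·(-213) = -2520 + 1068 + 2982 = 1530

1530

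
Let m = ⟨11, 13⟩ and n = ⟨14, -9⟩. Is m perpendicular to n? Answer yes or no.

m · n = 11·14 + 13·(-9) = 154 - 117 = 37
Nonzero, so the vectors are not orthogonal.

no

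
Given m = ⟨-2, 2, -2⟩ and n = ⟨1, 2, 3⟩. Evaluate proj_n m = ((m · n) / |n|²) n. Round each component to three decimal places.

(-0.286, -0.571, -0.857)

m · n = (-2)·1 + 2·2 + (-2)·3 = -2 + 4 - 6 = -4
|n|² = 1 + 4 + 9 = 14
proj_n m = (-4/14) · (1, 2, 3) ≈ (-0.286, -0.571, -0.857)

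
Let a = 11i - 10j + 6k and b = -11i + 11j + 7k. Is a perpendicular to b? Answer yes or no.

a · b = 11·(-11) + (-10)·11 + 6·7 = -121 - 110 + 42 = -189
Nonzero, so the vectors are not orthogonal.

no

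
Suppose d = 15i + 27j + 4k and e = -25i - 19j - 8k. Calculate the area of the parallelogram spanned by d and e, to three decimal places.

414.849

i: 27·(-8) - 4·(-19) = -216 - (-76) = -140
j: 4·(-25) - 15·(-8) = -100 - (-120) = 20
k: 15·(-19) - 27·(-25) = -285 - (-675) = 390
d × e = (-140, 20, 390)
|d × e| = √((-140)² + 20² + 390²) = √172100 ≈ 414.8494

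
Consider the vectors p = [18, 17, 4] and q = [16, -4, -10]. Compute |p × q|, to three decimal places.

448.986

i: 17·(-10) - 4·(-4) = -170 - (-16) = -154
j: 4·16 - 18·(-10) = 64 - (-180) = 244
k: 18·(-4) - 17·16 = -72 - 272 = -344
p × q = (-154, 244, -344)
|p × q| = √((-154)² + 244² + (-344)²) = √201588 ≈ 448.9855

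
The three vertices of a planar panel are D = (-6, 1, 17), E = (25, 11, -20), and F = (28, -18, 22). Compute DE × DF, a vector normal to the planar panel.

(-653, -1413, -929)

DE = (31, 10, -37)
DF = (34, -19, 5)
i: 10·5 - (-37)·(-19) = 50 - 703 = -653
j: (-37)·34 - 31·5 = -1258 - 155 = -1413
k: 31·(-19) - 10·34 = -589 - 340 = -929
DE × DF = (-653, -1413, -929)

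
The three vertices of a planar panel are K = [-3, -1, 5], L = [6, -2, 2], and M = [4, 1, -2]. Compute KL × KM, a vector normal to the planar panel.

(13, 42, 25)

KL = (9, -1, -3)
KM = (7, 2, -7)
i: (-1)·(-7) - (-3)·2 = 7 - (-6) = 13
j: (-3)·7 - 9·(-7) = -21 - (-63) = 42
k: 9·2 - (-1)·7 = 18 - (-7) = 25
KL × KM = (13, 42, 25)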